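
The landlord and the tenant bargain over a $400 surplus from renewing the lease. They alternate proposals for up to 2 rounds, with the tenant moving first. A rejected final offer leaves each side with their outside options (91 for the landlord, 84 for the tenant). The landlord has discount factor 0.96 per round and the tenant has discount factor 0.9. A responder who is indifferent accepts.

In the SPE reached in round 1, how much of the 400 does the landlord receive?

Round 2 (the landlord proposes): the tenant gets 84 if talks fail, so the landlord offers 84 and keeps 316.
Round 1 (the tenant proposes): the landlord can get 316 next round, worth 0.96 × 316 = 303.36 now; the tenant offers that and keeps 96.64.

303.36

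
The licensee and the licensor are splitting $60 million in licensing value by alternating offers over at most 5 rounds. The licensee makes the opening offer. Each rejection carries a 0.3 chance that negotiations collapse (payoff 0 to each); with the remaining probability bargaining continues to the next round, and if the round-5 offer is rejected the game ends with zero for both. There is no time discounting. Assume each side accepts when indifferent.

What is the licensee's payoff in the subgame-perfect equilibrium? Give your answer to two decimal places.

41.23

By backward induction:
Round 5 (the licensee proposes): the licensor will accept anything ≥ 0, so the licensee offers 0 and keeps 60.
Round 4 (the licensor proposes): rejecting gives the licensee an expected 0.7 × 60 = 42, so the licensor offers 42, keeping 18.
Round 3 (the licensee proposes): rejecting gives the licensor an expected 0.7 × 18 = 12.6; the licensee offers that and keeps 47.4.
Round 2 (the licensor proposes): rejecting gives the licensee an expected 0.7 × 47.4 = 33.18, so the licensor offers 33.18, keeping 26.82.
Round 1 (the licensee proposes): rejecting gives the licensor an expected 0.7 × 26.82 = 18.774. The licensee offers 18.774 and keeps 60 − 18.774 = 41.226.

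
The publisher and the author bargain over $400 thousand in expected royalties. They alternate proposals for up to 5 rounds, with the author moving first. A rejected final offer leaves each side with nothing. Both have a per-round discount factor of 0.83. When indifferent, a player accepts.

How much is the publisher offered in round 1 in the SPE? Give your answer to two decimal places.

95.32

Round 5 (the author proposes): rejection yields 0 for the publisher; the author offers 0 and keeps 400.
Round 4 (the publisher proposes): the author can get 400 next round, worth 0.83 × 400 = 332 now. The publisher offers 332 and keeps 400 − 332 = 68.
Round 3 (the author proposes): the publisher can get 68 next round, worth 0.83 × 68 = 56.44 now, so the author offers 56.44, keeping 343.56.
Round 2 (the publisher proposes): the author can get 343.56 next round, worth 0.83 × 343.56 = 285.1548 now. The publisher offers 285.1548 and keeps 400 − 285.1548 = 114.8452.
Round 1 (the author proposes): the publisher can get 114.8452 next round, worth 0.83 × 114.8452 = 95.321516 now, so the author offers 95.321516, keeping 304.678484.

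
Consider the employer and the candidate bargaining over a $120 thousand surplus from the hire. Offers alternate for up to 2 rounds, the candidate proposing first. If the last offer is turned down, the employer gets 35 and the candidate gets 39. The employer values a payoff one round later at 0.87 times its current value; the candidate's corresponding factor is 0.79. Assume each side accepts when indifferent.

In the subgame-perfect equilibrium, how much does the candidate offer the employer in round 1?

70.47

Work backward from the last round.
Round 2 (the employer proposes): the candidate gets 39 if talks fail, so the employer offers 39 and keeps 81.
Round 1 (the candidate proposes): the employer can get 81 next round, worth 0.87 × 81 = 70.47 now. The candidate offers 70.47 and keeps 120 − 70.47 = 49.53.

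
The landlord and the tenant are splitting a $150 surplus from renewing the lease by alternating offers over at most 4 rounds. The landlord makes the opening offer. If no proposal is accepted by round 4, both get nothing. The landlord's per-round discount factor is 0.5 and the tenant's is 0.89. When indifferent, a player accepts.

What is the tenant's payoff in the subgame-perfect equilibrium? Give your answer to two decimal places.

By backward induction:
Round 4 (the tenant proposes): the landlord will accept anything ≥ 0, so the tenant offers 0 and keeps 150.
Round 3 (the landlord proposes): the tenant can get 150 next round, worth 0.89 × 150 = 133.5 now; the landlord offers that and keeps 16.5.
Round 2 (the tenant proposes): the landlord can get 16.5 next round, worth 0.5 × 16.5 = 8.25 now. The tenant offers 8.25 and keeps 150 − 8.25 = 141.75.
Round 1 (the landlord proposes): the tenant can get 141.75 next round, worth 0.89 × 141.75 = 126.1575 now, so the landlord offers 126.1575, keeping 23.8425.

126.16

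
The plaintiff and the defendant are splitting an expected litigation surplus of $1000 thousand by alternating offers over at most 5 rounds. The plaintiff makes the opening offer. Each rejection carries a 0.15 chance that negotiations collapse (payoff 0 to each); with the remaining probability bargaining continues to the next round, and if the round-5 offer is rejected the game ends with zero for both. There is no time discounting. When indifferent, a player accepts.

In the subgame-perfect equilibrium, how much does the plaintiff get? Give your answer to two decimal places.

780.38

By backward induction:
Round 5 (the plaintiff proposes): the defendant will accept anything ≥ 0, so the plaintiff offers 0 and keeps 1000.
Round 4 (the defendant proposes): rejecting gives the plaintiff an expected 0.85 × 1000 = 850, so the defendant offers 850, keeping 150.
Round 3 (the plaintiff proposes): rejecting gives the defendant an expected 0.85 × 150 = 127.5. The plaintiff offers 127.5 and keeps 1000 − 127.5 = 872.5.
Round 2 (the defendant proposes): rejecting gives the plaintiff an expected 0.85 × 872.5 = 741.625; the defendant offers that and keeps 258.375.
Round 1 (the plaintiff proposes): rejecting gives the defendant an expected 0.85 × 258.375 = 219.61875, so the plaintiff offers 219.61875, keeping 780.38125.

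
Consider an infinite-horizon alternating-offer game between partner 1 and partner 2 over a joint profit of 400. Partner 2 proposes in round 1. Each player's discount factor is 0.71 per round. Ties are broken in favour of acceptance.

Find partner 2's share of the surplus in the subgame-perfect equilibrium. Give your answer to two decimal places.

Let x be partner 2's share when partner 2 proposes and y be partner 1's share when partner 1 proposes.
Partner 1 accepts iff offered ≥ 0.71·y, so x = 400 − 0.71y. Symmetrically y = 400 − 0.71x.
Substituting: x = 400 − 0.71(400 − 0.71x), giving x(1 − 0.71·0.71) = 400(1 − 0.71).
So x = 400 × 0.29 / 0.4959 ≈ 233.9181, and partner 1 receives 400 − x ≈ 166.0819.

233.92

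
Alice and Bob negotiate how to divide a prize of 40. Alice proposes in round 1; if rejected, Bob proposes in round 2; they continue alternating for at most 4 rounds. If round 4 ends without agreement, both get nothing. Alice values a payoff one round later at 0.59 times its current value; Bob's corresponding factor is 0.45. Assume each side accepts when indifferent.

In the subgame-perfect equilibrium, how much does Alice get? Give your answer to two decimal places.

Round 4 (Bob proposes): rejection yields 0 for Alice; Bob offers 0 and keeps 40.
Round 3 (Alice proposes): Bob can get 40 next round, worth 0.45 × 40 = 18 now, so Alice offers 18, keeping 22.
Round 2 (Bob proposes): Alice can get 22 next round, worth 0.59 × 22 = 12.98 now, so Bob offers 12.98, keeping 27.02.
Round 1 (Alice proposes): Bob can get 27.02 next round, worth 0.45 × 27.02 = 12.159 now. Alice offers 12.159 and keeps 40 − 12.159 = 27.841.

27.84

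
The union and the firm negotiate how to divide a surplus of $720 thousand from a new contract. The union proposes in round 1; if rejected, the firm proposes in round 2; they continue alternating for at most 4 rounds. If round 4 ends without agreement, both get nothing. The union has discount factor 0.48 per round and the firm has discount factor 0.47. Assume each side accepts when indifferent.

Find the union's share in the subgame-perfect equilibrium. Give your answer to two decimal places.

Round 4 (the firm proposes): the union will accept anything ≥ 0, so the firm offers 0 and keeps 720.
Round 3 (the union proposes): the firm can get 720 next round, worth 0.47 × 720 = 338.4 now; the union offers that and keeps 381.6.
Round 2 (the firm proposes): the union can get 381.6 next round, worth 0.48 × 381.6 = 183.168 now. The firm offers 183.168 and keeps 720 − 183.168 = 536.832.
Round 1 (the union proposes): the firm can get 536.832 next round, worth 0.47 × 536.832 = 252.31104 now; the union offers that and keeps 467.68896.

467.69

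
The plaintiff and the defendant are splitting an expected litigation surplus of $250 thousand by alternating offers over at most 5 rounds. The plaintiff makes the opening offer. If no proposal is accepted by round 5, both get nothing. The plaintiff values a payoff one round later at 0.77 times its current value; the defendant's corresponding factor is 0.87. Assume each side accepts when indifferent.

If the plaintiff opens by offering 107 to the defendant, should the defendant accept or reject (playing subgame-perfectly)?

Round 5 (the plaintiff proposes): the defendant will accept anything ≥ 0, so the plaintiff offers 0 and keeps 250.
Round 4 (the defendant proposes): the plaintiff can get 250 next round, worth 0.77 × 250 = 192.5 now; the defendant offers that and keeps 57.5.
Round 3 (the plaintiff proposes): the defendant can get 57.5 next round, worth 0.87 × 57.5 = 50.025 now, so the plaintiff offers 50.025, keeping 199.975.
Round 2 (the defendant proposes): the plaintiff can get 199.975 next round, worth 0.77 × 199.975 = 153.98075 now. The defendant offers 153.98075 and keeps 250 − 153.98075 = 96.01925.
So by rejecting in round 1, the defendant gets 96.01925 next round, worth 0.87 × 96.01925 = 83.5367475 now.
Offer 107 ≥ 83.5367475, so the defendant accepts.

Accept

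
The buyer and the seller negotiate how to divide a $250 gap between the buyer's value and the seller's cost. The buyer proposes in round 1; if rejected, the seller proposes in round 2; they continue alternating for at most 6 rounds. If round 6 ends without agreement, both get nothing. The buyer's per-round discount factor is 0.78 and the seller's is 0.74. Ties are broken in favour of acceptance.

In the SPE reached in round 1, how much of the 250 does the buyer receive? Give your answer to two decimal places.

124.17

By backward induction:
Round 6 (the seller proposes): the buyer will accept anything ≥ 0, so the seller offers 0 and keeps 250.
Round 5 (the buyer proposes): the seller can get 250 next round, worth 0.74 × 250 = 185 now; the buyer offers that and keeps 65.
Round 4 (the seller proposes): the buyer can get 65 next round, worth 0.78 × 65 = 50.7 now, so the seller offers 50.7, keeping 199.3.
Round 3 (the buyer proposes): the seller can get 199.3 next round, worth 0.74 × 199.3 = 147.482 now; the buyer offers that and keeps 102.518.
Round 2 (the seller proposes): the buyer can get 102.518 next round, worth 0.78 × 102.518 = 79.96404 now; the seller offers that and keeps 170.03596.
Round 1 (the buyer proposes): the seller can get 170.03596 next round, worth 0.74 × 170.03596 = 125.8266104 now. The buyer offers 125.8266104 and keeps 250 − 125.8266104 = 124.1733896.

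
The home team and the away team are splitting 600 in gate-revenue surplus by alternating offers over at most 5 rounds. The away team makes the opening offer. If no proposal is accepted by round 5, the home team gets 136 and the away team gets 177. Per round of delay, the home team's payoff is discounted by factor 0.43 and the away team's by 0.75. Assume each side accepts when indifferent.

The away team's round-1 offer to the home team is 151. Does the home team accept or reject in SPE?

Work out the home team's continuation value if the offer is rejected.
Round 5 (the away team proposes): the home team gets 136 if talks fail, so the away team offers 136 and keeps 464.
Round 4 (the home team proposes): the away team can get 464 next round, worth 0.75 × 464 = 348 now. The home team offers 348 and keeps 600 − 348 = 252.
Round 3 (the away team proposes): the home team can get 252 next round, worth 0.43 × 252 = 108.36 now. The away team offers 108.36 and keeps 600 − 108.36 = 491.64.
Round 2 (the home team proposes): the away team can get 491.64 next round, worth 0.75 × 491.64 = 368.73 now; the home team offers that and keeps 231.27.
So by rejecting in round 1, the home team gets 231.27 next round, worth 0.43 × 231.27 = 99.4461 now.
Offer 151 ≥ 99.4461, so the home team accepts.

Accept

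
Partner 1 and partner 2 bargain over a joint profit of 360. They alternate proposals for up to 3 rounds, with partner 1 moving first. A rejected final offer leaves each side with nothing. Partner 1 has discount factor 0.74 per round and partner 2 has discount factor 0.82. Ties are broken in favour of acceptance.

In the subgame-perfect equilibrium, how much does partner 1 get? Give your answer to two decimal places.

283.25

Solve by backward induction from round 3.
Round 3 (partner 1 proposes): partner 2 will accept anything ≥ 0, so partner 1 offers 0 and keeps 360.
Round 2 (partner 2 proposes): partner 1 can get 360 next round, worth 0.74 × 360 = 266.4 now; partner 2 offers that and keeps 93.6.
Round 1 (partner 1 proposes): partner 2 can get 93.6 next round, worth 0.82 × 93.6 = 76.752 now. Partner 1 offers 76.752 and keeps 360 − 76.752 = 283.248.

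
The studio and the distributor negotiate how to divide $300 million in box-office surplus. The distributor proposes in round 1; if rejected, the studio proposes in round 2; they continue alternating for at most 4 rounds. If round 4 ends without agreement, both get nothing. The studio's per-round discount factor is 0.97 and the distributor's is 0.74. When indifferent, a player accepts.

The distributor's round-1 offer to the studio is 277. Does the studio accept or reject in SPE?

Round 4 (the studio proposes): rejection yields 0 for the distributor; the studio offers 0 and keeps 300.
Round 3 (the distributor proposes): the studio can get 300 next round, worth 0.97 × 300 = 291 now, so the distributor offers 291, keeping 9.
Round 2 (the studio proposes): the distributor can get 9 next round, worth 0.74 × 9 = 6.66 now, so the studio offers 6.66, keeping 293.34.
So by rejecting in round 1, the studio gets 293.34 next round, worth 0.97 × 293.34 = 284.5398 now.
Offer 277 < 284.5398, so the studio rejects.

Reject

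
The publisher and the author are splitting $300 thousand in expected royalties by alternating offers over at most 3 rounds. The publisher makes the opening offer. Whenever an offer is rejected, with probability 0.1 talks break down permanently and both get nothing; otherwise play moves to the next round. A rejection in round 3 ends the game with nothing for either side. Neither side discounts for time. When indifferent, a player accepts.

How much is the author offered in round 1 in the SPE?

27

Round 3 (the publisher proposes): rejection yields 0 for the author; the publisher offers 0 and keeps 300.
Round 2 (the author proposes): rejecting gives the publisher an expected 0.9 × 300 = 270; the author offers that and keeps 30.
Round 1 (the publisher proposes): rejecting gives the author an expected 0.9 × 30 = 27; the publisher offers that and keeps 273.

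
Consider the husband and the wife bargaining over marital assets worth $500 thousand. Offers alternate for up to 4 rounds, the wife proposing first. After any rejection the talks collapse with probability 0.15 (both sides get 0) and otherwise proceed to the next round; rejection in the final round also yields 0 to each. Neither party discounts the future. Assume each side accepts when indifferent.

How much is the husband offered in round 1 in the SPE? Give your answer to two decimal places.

370.81

Round 4 (the husband proposes): the wife will accept anything ≥ 0, so the husband offers 0 and keeps 500.
Round 3 (the wife proposes): rejecting gives the husband an expected 0.85 × 500 = 425. The wife offers 425 and keeps 500 − 425 = 75.
Round 2 (the husband proposes): rejecting gives the wife an expected 0.85 × 75 = 63.75, so the husband offers 63.75, keeping 436.25.
Round 1 (the wife proposes): rejecting gives the husband an expected 0.85 × 436.25 = 370.8125. The wife offers 370.8125 and keeps 500 − 370.8125 = 129.1875.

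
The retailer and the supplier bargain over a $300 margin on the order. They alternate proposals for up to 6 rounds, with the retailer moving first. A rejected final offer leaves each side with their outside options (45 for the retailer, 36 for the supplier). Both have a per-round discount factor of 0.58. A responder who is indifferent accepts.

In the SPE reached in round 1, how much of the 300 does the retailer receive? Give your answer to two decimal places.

Round 6 (the supplier proposes): the retailer gets 45 if talks fail, so the supplier offers 45 and keeps 255.
Round 5 (the retailer proposes): the supplier can get 255 next round, worth 0.58 × 255 = 147.9 now; the retailer offers that and keeps 152.1.
Round 4 (the supplier proposes): the retailer can get 152.1 next round, worth 0.58 × 152.1 = 88.218 now; the supplier offers that and keeps 211.782.
Round 3 (the retailer proposes): the supplier can get 211.782 next round, worth 0.58 × 211.782 = 122.83356 now; the retailer offers that and keeps 177.16644.
Round 2 (the supplier proposes): the retailer can get 177.16644 next round, worth 0.58 × 177.16644 = 102.7565352 now; the supplier offers that and keeps 197.2434648.
Round 1 (the retailer proposes): the supplier can get 197.2434648 next round, worth 0.58 × 197.2434648 = 114.401209584 now, so the retailer offers 114.401209584, keeping 185.598790416.

185.60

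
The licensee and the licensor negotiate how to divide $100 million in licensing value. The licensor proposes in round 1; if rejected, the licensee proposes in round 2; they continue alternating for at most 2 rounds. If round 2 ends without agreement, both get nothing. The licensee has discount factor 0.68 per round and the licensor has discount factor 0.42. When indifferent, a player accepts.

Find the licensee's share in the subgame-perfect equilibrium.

Round 2 (the licensee proposes): rejection yields 0 for the licensor; the licensee offers 0 and keeps 100.
Round 1 (the licensor proposes): the licensee can get 100 next round, worth 0.68 × 100 = 68 now; the licensor offers that and keeps 32.

68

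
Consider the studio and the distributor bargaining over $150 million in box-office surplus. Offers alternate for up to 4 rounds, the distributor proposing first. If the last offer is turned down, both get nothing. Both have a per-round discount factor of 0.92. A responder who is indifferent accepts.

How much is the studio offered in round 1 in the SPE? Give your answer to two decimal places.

Round 4 (the studio proposes): the distributor will accept anything ≥ 0, so the studio offers 0 and keeps 150.
Round 3 (the distributor proposes): the studio can get 150 next round, worth 0.92 × 150 = 138 now, so the distributor offers 138, keeping 12.
Round 2 (the studio proposes): the distributor can get 12 next round, worth 0.92 × 12 = 11.04 now; the studio offers that and keeps 138.96.
Round 1 (the distributor proposes): the studio can get 138.96 next round, worth 0.92 × 138.96 = 127.8432 now; the distributor offers that and keeps 22.1568.

127.84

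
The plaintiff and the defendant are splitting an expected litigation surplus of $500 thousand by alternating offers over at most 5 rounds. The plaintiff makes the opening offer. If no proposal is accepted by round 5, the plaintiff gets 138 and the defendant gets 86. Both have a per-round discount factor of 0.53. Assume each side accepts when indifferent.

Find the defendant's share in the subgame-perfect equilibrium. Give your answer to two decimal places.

166.32

Round 5 (the plaintiff proposes): the defendant gets 86 if talks fail, so the plaintiff offers 86 and keeps 414.
Round 4 (the defendant proposes): the plaintiff can get 414 next round, worth 0.53 × 414 = 219.42 now. The defendant offers 219.42 and keeps 500 − 219.42 = 280.58.
Round 3 (the plaintiff proposes): the defendant can get 280.58 next round, worth 0.53 × 280.58 = 148.7074 now. The plaintiff offers 148.7074 and keeps 500 − 148.7074 = 351.2926.
Round 2 (the defendant proposes): the plaintiff can get 351.2926 next round, worth 0.53 × 351.2926 = 186.185078 now; the defendant offers that and keeps 313.814922.
Round 1 (the plaintiff proposes): the defendant can get 313.814922 next round, worth 0.53 × 313.814922 = 166.32190866 now; the plaintiff offers that and keeps 333.67809134.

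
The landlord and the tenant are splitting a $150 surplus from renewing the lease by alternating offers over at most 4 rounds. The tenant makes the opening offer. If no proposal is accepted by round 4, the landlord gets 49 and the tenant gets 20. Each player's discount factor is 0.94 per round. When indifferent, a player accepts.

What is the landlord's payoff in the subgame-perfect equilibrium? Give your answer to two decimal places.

116.44

Solve by backward induction from round 4.
Round 4 (the landlord proposes): the tenant gets 20 if talks fail, so the landlord offers 20 and keeps 130.
Round 3 (the tenant proposes): the landlord can get 130 next round, worth 0.94 × 130 = 122.2 now. The tenant offers 122.2 and keeps 150 − 122.2 = 27.8.
Round 2 (the landlord proposes): the tenant can get 27.8 next round, worth 0.94 × 27.8 = 26.132 now; the landlord offers that and keeps 123.868.
Round 1 (the tenant proposes): the landlord can get 123.868 next round, worth 0.94 × 123.868 = 116.43592 now, so the tenant offers 116.43592, keeping 33.56408.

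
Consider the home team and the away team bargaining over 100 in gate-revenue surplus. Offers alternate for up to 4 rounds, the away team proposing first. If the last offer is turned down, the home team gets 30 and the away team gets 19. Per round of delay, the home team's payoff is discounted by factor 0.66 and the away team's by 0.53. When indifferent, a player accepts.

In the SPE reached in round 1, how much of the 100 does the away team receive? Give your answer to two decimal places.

Round 4 (the home team proposes): the away team gets 19 if talks fail, so the home team offers 19 and keeps 81.
Round 3 (the away team proposes): the home team can get 81 next round, worth 0.66 × 81 = 53.46 now; the away team offers that and keeps 46.54.
Round 2 (the home team proposes): the away team can get 46.54 next round, worth 0.53 × 46.54 = 24.6662 now, so the home team offers 24.6662, keeping 75.3338.
Round 1 (the away team proposes): the home team can get 75.3338 next round, worth 0.66 × 75.3338 = 49.720308 now, so the away team offers 49.720308, keeping 50.279692.

50.28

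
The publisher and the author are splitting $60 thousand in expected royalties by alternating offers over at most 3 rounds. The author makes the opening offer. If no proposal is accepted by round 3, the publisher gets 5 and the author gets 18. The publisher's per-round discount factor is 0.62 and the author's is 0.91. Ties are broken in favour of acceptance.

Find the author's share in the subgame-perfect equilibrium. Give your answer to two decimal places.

53.83

By backward induction:
Round 3 (the author proposes): the publisher gets 5 if talks fail, so the author offers 5 and keeps 55.
Round 2 (the publisher proposes): the author can get 55 next round, worth 0.91 × 55 = 50.05 now, so the publisher offers 50.05, keeping 9.95.
Round 1 (the author proposes): the publisher can get 9.95 next round, worth 0.62 × 9.95 = 6.169 now; the author offers that and keeps 53.831.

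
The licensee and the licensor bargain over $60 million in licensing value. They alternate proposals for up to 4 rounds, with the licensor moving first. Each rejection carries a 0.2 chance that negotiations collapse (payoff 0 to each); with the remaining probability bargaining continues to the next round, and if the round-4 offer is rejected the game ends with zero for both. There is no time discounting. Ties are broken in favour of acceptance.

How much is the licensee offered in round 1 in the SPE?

Round 4 (the licensee proposes): rejection yields 0 for the licensor; the licensee offers 0 and keeps 60.
Round 3 (the licensor proposes): rejecting gives the licensee an expected 0.8 × 60 = 48. The licensor offers 48 and keeps 60 − 48 = 12.
Round 2 (the licensee proposes): rejecting gives the licensor an expected 0.8 × 12 = 9.6. The licensee offers 9.6 and keeps 60 − 9.6 = 50.4.
Round 1 (the licensor proposes): rejecting gives the licensee an expected 0.8 × 50.4 = 40.32, so the licensor offers 40.32, keeping 19.68.

40.32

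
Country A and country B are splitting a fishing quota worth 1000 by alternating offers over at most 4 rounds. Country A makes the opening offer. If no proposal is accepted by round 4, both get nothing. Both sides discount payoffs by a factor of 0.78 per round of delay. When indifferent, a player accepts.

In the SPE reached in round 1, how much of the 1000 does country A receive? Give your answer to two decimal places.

Round 4 (country B proposes): country A will accept anything ≥ 0, so country B offers 0 and keeps 1000.
Round 3 (country A proposes): country B can get 1000 next round, worth 0.78 × 1000 = 780 now; country A offers that and keeps 220.
Round 2 (country B proposes): country A can get 220 next round, worth 0.78 × 220 = 171.6 now, so country B offers 171.6, keeping 828.4.
Round 1 (country A proposes): country B can get 828.4 next round, worth 0.78 × 828.4 = 646.152 now; country A offers that and keeps 353.848.

353.85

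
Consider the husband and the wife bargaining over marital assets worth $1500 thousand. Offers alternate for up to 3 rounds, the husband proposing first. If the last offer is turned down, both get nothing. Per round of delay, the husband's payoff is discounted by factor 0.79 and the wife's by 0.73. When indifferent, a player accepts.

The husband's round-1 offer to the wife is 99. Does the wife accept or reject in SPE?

Work out the wife's continuation value if the offer is rejected.
Round 3 (the husband proposes): rejection yields 0 for the wife; the husband offers 0 and keeps 1500.
Round 2 (the wife proposes): the husband can get 1500 next round, worth 0.79 × 1500 = 1185 now, so the wife offers 1185, keeping 315.
So by rejecting in round 1, the wife gets 315 next round, worth 0.73 × 315 = 229.95 now.
Offer 99 < 229.95, so the wife rejects.

Reject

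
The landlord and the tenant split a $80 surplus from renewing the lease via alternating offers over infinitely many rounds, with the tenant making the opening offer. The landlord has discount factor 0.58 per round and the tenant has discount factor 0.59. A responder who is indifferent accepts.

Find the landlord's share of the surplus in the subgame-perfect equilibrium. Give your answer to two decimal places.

When the tenant proposes, the landlord accepts any offer worth at least 0.58 times what the landlord would get by proposing next round; and vice versa.
This gives x = 80 − 0.58y and y = 80 − 0.59x, where x and y are each side's share when it proposes.
Hence (1 − 0.58·0.59)x = 80(1 − 0.58), i.e. 0.6578·x = 33.6.
x ≈ 51.0794; the landlord's share is 80 − x ≈ 28.9206.

28.92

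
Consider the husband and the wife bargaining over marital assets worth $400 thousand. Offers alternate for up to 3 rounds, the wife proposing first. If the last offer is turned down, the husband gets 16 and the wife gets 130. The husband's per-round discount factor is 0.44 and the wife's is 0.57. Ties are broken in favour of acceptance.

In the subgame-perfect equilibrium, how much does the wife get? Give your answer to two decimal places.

320.31

Round 3 (the wife proposes): the husband gets 16 if talks fail, so the wife offers 16 and keeps 384.
Round 2 (the husband proposes): the wife can get 384 next round, worth 0.57 × 384 = 218.88 now. The husband offers 218.88 and keeps 400 − 218.88 = 181.12.
Round 1 (the wife proposes): the husband can get 181.12 next round, worth 0.44 × 181.12 = 79.6928 now; the wife offers that and keeps 320.3072.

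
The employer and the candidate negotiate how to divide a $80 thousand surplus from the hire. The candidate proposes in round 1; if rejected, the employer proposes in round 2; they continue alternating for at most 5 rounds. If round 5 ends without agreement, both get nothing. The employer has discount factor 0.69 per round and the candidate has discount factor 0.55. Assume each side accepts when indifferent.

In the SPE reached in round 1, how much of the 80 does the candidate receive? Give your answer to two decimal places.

Round 5 (the candidate proposes): the employer will accept anything ≥ 0, so the candidate offers 0 and keeps 80.
Round 4 (the employer proposes): the candidate can get 80 next round, worth 0.55 × 80 = 44 now, so the employer offers 44, keeping 36.
Round 3 (the candidate proposes): the employer can get 36 next round, worth 0.69 × 36 = 24.84 now, so the candidate offers 24.84, keeping 55.16.
Round 2 (the employer proposes): the candidate can get 55.16 next round, worth 0.55 × 55.16 = 30.338 now, so the employer offers 30.338, keeping 49.662.
Round 1 (the candidate proposes): the employer can get 49.662 next round, worth 0.69 × 49.662 = 34.26678 now. The candidate offers 34.26678 and keeps 80 − 34.26678 = 45.73322.

45.73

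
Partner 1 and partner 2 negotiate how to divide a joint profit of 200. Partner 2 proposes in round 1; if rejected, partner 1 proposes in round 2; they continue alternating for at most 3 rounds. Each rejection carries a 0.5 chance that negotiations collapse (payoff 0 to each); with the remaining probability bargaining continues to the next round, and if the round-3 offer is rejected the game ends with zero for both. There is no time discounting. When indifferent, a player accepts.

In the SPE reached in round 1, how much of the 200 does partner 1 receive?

50

Round 3 (partner 2 proposes): rejection yields 0 for partner 1; partner 2 offers 0 and keeps 200.
Round 2 (partner 1 proposes): rejecting gives partner 2 an expected 0.5 × 200 = 100. Partner 1 offers 100 and keeps 200 − 100 = 100.
Round 1 (partner 2 proposes): rejecting gives partner 1 an expected 0.5 × 100 = 50; partner 2 offers that and keeps 150.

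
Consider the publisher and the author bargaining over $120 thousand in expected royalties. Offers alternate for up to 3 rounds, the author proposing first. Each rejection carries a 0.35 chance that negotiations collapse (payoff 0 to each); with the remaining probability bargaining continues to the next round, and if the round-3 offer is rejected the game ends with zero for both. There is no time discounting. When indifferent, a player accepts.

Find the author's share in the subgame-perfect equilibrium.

By backward induction:
Round 3 (the author proposes): the publisher will accept anything ≥ 0, so the author offers 0 and keeps 120.
Round 2 (the publisher proposes): rejecting gives the author an expected 0.65 × 120 = 78. The publisher offers 78 and keeps 120 − 78 = 42.
Round 1 (the author proposes): rejecting gives the publisher an expected 0.65 × 42 = 27.3. The author offers 27.3 and keeps 120 − 27.3 = 92.7.

92.7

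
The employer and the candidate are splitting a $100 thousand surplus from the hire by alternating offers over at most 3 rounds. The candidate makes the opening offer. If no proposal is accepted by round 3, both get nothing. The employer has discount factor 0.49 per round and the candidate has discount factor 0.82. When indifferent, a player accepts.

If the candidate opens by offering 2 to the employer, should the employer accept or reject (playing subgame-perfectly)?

Round 3 (the candidate proposes): rejection yields 0 for the employer; the candidate offers 0 and keeps 100.
Round 2 (the employer proposes): the candidate can get 100 next round, worth 0.82 × 100 = 82 now, so the employer offers 82, keeping 18.
So by rejecting in round 1, the employer gets 18 next round, worth 0.49 × 18 = 8.82 now.
Offer 2 < 8.82, so the employer rejects.

Reject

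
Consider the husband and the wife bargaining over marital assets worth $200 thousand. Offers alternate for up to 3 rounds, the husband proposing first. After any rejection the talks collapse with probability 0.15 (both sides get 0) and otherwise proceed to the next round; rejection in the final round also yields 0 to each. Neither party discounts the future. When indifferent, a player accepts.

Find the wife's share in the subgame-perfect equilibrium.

Round 3 (the husband proposes): rejection yields 0 for the wife; the husband offers 0 and keeps 200.
Round 2 (the wife proposes): rejecting gives the husband an expected 0.85 × 200 = 170; the wife offers that and keeps 30.
Round 1 (the husband proposes): rejecting gives the wife an expected 0.85 × 30 = 25.5, so the husband offers 25.5, keeping 174.5.

25.5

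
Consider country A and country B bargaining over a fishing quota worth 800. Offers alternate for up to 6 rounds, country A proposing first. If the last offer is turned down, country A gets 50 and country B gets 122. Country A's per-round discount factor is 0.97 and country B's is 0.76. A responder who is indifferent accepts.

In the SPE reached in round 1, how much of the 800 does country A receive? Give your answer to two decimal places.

458.54

Round 6 (country B proposes): country A gets 50 if talks fail, so country B offers 50 and keeps 750.
Round 5 (country A proposes): country B can get 750 next round, worth 0.76 × 750 = 570 now. Country A offers 570 and keeps 800 − 570 = 230.
Round 4 (country B proposes): country A can get 230 next round, worth 0.97 × 230 = 223.1 now, so country B offers 223.1, keeping 576.9.
Round 3 (country A proposes): country B can get 576.9 next round, worth 0.76 × 576.9 = 438.444 now. Country A offers 438.444 and keeps 800 − 438.444 = 361.556.
Round 2 (country B proposes): country A can get 361.556 next round, worth 0.97 × 361.556 = 350.70932 now, so country B offers 350.70932, keeping 449.29068.
Round 1 (country A proposes): country B can get 449.29068 next round, worth 0.76 × 449.29068 = 341.4609168 now, so country A offers 341.4609168, keeping 458.5390832.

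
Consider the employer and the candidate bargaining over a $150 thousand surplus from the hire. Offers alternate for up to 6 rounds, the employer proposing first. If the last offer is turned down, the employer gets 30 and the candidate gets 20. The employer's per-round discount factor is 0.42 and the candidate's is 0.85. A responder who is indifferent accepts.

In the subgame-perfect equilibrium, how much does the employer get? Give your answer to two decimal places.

Round 6 (the candidate proposes): the employer gets 30 if talks fail, so the candidate offers 30 and keeps 120.
Round 5 (the employer proposes): the candidate can get 120 next round, worth 0.85 × 120 = 102 now; the employer offers that and keeps 48.
Round 4 (the candidate proposes): the employer can get 48 next round, worth 0.42 × 48 = 20.16 now, so the candidate offers 20.16, keeping 129.84.
Round 3 (the employer proposes): the candidate can get 129.84 next round, worth 0.85 × 129.84 = 110.364 now; the employer offers that and keeps 39.636.
Round 2 (the candidate proposes): the employer can get 39.636 next round, worth 0.42 × 39.636 = 16.64712 now, so the candidate offers 16.64712, keeping 133.35288.
Round 1 (the employer proposes): the candidate can get 133.35288 next round, worth 0.85 × 133.35288 = 113.349948 now, so the employer offers 113.349948, keeping 36.650052.

36.65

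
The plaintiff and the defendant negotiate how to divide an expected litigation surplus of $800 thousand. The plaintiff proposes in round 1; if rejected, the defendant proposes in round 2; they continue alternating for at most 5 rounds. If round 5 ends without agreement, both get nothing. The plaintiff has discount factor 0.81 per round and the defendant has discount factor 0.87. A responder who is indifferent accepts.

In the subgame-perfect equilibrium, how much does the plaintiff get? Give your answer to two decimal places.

574.57

Round 5 (the plaintiff proposes): rejection yields 0 for the defendant; the plaintiff offers 0 and keeps 800.
Round 4 (the defendant proposes): the plaintiff can get 800 next round, worth 0.81 × 800 = 648 now, so the defendant offers 648, keeping 152.
Round 3 (the plaintiff proposes): the defendant can get 152 next round, worth 0.87 × 152 = 132.24 now. The plaintiff offers 132.24 and keeps 800 − 132.24 = 667.76.
Round 2 (the defendant proposes): the plaintiff can get 667.76 next round, worth 0.81 × 667.76 = 540.8856 now, so the defendant offers 540.8856, keeping 259.1144.
Round 1 (the plaintiff proposes): the defendant can get 259.1144 next round, worth 0.87 × 259.1144 = 225.429528 now; the plaintiff offers that and keeps 574.570472.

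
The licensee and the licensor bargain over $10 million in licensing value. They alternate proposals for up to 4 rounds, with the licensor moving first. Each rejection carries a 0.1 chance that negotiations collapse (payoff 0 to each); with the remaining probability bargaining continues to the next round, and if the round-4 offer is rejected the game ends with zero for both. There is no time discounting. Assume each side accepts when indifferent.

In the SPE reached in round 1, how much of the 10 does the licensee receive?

Round 4 (the licensee proposes): rejection yields 0 for the licensor; the licensee offers 0 and keeps 10.
Round 3 (the licensor proposes): rejecting gives the licensee an expected 0.9 × 10 = 9, so the licensor offers 9, keeping 1.
Round 2 (the licensee proposes): rejecting gives the licensor an expected 0.9 × 1 = 0.9. The licensee offers 0.9 and keeps 10 − 0.9 = 9.1.
Round 1 (the licensor proposes): rejecting gives the licensee an expected 0.9 × 9.1 = 8.19, so the licensor offers 8.19, keeping 1.81.

8.19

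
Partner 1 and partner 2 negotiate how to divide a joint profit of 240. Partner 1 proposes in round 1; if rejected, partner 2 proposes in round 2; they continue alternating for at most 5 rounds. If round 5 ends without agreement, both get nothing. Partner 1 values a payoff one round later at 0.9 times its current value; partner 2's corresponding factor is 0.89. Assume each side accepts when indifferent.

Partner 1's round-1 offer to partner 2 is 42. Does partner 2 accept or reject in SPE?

Accept

Round 5 (partner 1 proposes): partner 2 will accept anything ≥ 0, so partner 1 offers 0 and keeps 240.
Round 4 (partner 2 proposes): partner 1 can get 240 next round, worth 0.9 × 240 = 216 now; partner 2 offers that and keeps 24.
Round 3 (partner 1 proposes): partner 2 can get 24 next round, worth 0.89 × 24 = 21.36 now. Partner 1 offers 21.36 and keeps 240 − 21.36 = 218.64.
Round 2 (partner 2 proposes): partner 1 can get 218.64 next round, worth 0.9 × 218.64 = 196.776 now; partner 2 offers that and keeps 43.224.
So by rejecting in round 1, partner 2 gets 43.224 next round, worth 0.89 × 43.224 = 38.46936 now.
Offer 42 ≥ 38.46936, so partner 2 accepts.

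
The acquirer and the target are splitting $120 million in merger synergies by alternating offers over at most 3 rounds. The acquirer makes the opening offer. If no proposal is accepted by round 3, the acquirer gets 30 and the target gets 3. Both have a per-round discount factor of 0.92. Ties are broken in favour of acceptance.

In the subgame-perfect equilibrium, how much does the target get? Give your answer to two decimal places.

11.37

Round 3 (the acquirer proposes): the target gets 3 if talks fail, so the acquirer offers 3 and keeps 117.
Round 2 (the target proposes): the acquirer can get 117 next round, worth 0.92 × 117 = 107.64 now; the target offers that and keeps 12.36.
Round 1 (the acquirer proposes): the target can get 12.36 next round, worth 0.92 × 12.36 = 11.3712 now; the acquirer offers that and keeps 108.6288.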